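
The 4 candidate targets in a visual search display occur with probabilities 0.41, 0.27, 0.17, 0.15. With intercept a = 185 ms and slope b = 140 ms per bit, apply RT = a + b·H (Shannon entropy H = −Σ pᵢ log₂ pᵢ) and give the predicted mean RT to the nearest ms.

449 ms

H = 0.41·log₂(1/0.41) + 0.27·log₂(1/0.27) + 0.17·log₂(1/0.17) + 0.15·log₂(1/0.15) = 1.8825 bits.
RT = 185 + 140 × 1.8825 = 448.56 ms.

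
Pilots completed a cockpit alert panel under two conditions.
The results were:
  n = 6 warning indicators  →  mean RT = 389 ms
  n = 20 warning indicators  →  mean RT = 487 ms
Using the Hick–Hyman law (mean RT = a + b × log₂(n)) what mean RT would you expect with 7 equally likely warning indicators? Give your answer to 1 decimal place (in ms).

With log₂ n on the abscissa the relation is linear; from the two conditions:
  b = (487 − 389) / (log₂ 20 − log₂ 6) = 98 / (4.3219 − 2.5850) = 56.420 ms/bit
  a = 389 − 56.420 × 2.5850 = 243.156 ms
Then RT(7) = 243.156 + 56.420 × log₂ 7 = 243.156 + 56.420 × 2.8074 ≈ 401.547 ms.

401.5 ms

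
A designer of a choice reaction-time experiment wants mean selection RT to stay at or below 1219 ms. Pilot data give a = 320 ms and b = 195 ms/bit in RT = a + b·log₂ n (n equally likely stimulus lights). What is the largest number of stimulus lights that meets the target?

24

195·log₂ n ≤ 1219 − 320 = 899, giving log₂ n ≤ 4.6103 and n ≤ 24.424. The largest whole number is 24.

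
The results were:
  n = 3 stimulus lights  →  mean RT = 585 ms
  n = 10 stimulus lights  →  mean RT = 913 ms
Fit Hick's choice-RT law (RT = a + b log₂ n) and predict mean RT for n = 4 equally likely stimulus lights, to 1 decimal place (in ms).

663.4 ms

Fit slope and intercept:
  b = (913 − 585) / (log₂ 10 − log₂ 3) = 328 / (3.3219 − 1.5850) = 188.835 ms/bit
  a = 585 − 188.835 × 1.5850 = 285.704 ms
Then RT(4) = 285.704 + 188.835 × log₂ 4 = 285.704 + 188.835 × 2 ≈ 663.374 ms.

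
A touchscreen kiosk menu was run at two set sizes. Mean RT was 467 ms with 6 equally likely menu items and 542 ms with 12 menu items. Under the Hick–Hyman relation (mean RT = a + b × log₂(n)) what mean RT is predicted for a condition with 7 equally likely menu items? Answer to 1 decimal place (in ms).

Solve the two-equation system in a and b:
  b = (542 − 467) / (log₂ 12 − log₂ 6) = 75 / (3.5850 − 2.5850) = 75.000 ms/bit
  a = 467 − 75.000 × 2.5850 = 273.128 ms
Then RT(7) = 273.128 + 75.000 × log₂ 7 = 273.128 + 75.000 × 2.8074 ≈ 483.679 ms.

483.7 ms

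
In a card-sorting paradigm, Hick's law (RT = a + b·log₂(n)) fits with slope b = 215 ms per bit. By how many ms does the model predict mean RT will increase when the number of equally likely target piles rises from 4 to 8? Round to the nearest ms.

ΔRT = (a + b log₂ n₂) − (a + b log₂ n₁) = b·(log₂ n₂ − log₂ n₁).
log₂(8) − log₂(4) = log₂(8/4) = log₂(2) = 1.
ΔRT = 215 × 1.0000 = 215.000 ms.

215 ms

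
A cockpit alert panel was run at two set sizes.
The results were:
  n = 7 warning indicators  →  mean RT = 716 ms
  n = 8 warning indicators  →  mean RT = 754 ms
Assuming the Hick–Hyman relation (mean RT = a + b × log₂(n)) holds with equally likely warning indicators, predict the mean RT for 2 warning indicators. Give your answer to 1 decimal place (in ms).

Solve the two-equation system in a and b:
  b = (754 − 716) / (log₂ 8 − log₂ 7) = 38 / (3 − 2.8074) = 197.254 ms/bit
  a = 716 − 197.254 × 2.8074 = 162.238 ms
Then RT(2) = 162.238 + 197.254 × log₂ 2 = 162.238 + 197.254 × 1 ≈ 359.492 ms.

359.5 ms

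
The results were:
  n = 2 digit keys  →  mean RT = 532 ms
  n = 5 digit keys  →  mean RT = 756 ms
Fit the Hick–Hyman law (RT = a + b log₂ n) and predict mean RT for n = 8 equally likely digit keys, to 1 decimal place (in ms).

870.9 ms

With log₂ n on the abscissa the relation is linear; from the two conditions:
  b = (756 − 532) / (log₂ 5 − log₂ 2) = 224 / (2.3219 − 1) = 169.449 ms/bit
  a = 532 − 169.449 × 1 = 362.551 ms
Then RT(8) = 362.551 + 169.449 × log₂ 8 = 362.551 + 169.449 × 3 ≈ 870.899 ms.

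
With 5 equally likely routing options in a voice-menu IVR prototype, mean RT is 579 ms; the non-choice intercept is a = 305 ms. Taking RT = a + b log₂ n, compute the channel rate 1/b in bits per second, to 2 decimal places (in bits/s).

b = (579 − 305)/log₂ 5 = 274/2.3219 = 118.005 ms per bit = 0.11801 s/bit; the reciprocal is 8.474 bits/s.

8.47 bits/s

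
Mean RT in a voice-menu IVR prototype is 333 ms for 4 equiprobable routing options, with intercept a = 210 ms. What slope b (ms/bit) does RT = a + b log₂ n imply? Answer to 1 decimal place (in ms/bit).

61.5 ms/bit

log₂(4) = 2 bits.
b = (RT − a)/log₂ n = (333 − 210) / 2 = 61.500 ms/bit.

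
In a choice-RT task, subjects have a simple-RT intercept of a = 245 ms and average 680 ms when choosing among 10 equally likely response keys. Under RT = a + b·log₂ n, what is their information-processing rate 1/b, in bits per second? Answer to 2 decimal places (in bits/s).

Choice component = 680 − 245 = 435 ms over log₂(10) = 3.3219 bits.
b = 435 / 3.3219 = 130.948 ms/bit, so 1/b = 7.637 bits/s.

7.64 bits/s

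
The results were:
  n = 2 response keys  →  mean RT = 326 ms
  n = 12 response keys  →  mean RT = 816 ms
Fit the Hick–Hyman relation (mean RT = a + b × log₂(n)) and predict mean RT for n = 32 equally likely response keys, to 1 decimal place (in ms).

Solve the two-equation system in a and b:
  b = (816 − 326) / (log₂ 12 − log₂ 2) = 490 / (3.5850 − 1) = 189.558 ms/bit
  a = 326 − 189.558 × 1 = 136.442 ms
Then RT(32) = 136.442 + 189.558 × log₂ 32 = 136.442 + 189.558 × 5 ≈ 1084.232 ms.

1084.2 ms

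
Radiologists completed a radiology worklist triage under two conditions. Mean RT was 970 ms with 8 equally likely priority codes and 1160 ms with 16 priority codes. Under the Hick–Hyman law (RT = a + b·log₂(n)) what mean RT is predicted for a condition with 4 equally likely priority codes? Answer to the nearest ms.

Fit slope and intercept:
  b = (1160 − 970) / (log₂ 16 − log₂ 8) = 190 / (4 − 3) = 190 ms/bit
  a = 970 − 190 × 3 = 400 ms
Then RT(4) = 400 + 190 × log₂ 4 = 400 + 190 × 2 ≈ 780.000 ms.

780 ms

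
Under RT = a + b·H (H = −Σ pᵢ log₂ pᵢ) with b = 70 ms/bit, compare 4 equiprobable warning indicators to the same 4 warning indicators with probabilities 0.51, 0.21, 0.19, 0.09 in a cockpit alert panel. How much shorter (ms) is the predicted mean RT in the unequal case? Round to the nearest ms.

18 ms

The RT saving is b·ΔH. Equiprobable H₀ = log₂(4) = 2.0000 bits; with the given probabilities H = 1.7361 bits.
b·(H₀ − H) = 70 × (2.0000 − 1.7361) = 18.47 ms.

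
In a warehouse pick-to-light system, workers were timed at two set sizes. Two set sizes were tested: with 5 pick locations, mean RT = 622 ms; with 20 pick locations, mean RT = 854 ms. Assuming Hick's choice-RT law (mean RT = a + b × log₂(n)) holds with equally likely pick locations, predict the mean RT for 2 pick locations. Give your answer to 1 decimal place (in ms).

468.7 ms

Fit slope and intercept:
  b = (854 − 622) / (log₂ 20 − log₂ 5) = 232 / (4.3219 − 2.3219) = 116.000 ms/bit
  a = 622 − 116.000 × 2.3219 = 352.656 ms
Then RT(2) = 352.656 + 116.000 × log₂ 2 = 352.656 + 116.000 × 1 ≈ 468.656 ms.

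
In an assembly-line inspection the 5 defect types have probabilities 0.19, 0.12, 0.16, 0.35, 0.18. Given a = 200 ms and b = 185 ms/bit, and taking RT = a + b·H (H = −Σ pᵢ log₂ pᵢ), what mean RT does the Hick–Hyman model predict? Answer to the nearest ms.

611 ms

Entropy contributions −pᵢ log₂ pᵢ: 0.4552, 0.3671, 0.4230, 0.5301, 0.4453; sum H = 2.2207 bits.
RT = a + bH = 200 + 185·2.2207 = 610.83 ms.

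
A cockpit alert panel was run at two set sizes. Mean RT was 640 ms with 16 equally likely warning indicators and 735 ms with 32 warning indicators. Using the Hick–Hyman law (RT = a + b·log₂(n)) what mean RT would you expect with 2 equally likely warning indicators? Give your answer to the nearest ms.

Fit slope and intercept:
  b = (735 − 640) / (log₂ 32 − log₂ 16) = 95 / (5 − 4) = 95 ms/bit
  a = 640 − 95 × 4 = 260 ms
Then RT(2) = 260 + 95 × log₂ 2 = 260 + 95 × 1 ≈ 355.000 ms.

355 ms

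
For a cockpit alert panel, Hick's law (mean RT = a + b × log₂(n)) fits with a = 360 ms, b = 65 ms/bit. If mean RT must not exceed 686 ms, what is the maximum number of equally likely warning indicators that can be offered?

Information budget: (686 − 360)/65 = 5.0154 bits, so n ≤ 2^5.0154 = 32.343 → at most 32.

32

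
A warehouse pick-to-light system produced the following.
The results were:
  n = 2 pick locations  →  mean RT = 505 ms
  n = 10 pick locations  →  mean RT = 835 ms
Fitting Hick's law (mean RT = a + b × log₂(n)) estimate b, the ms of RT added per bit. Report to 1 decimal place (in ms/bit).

142.1 ms/bit

Slope: b = (835 − 505) / (log₂ 10 − log₂ 2) = 330/2.3219 = 142.123 ms/bit.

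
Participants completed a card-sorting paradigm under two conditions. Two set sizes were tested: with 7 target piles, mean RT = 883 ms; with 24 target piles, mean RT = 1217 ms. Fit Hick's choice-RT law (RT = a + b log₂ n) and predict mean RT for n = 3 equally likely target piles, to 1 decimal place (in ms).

With log₂ n on the abscissa the relation is linear; from the two conditions:
  b = (1217 − 883) / (log₂ 24 − log₂ 7) = 334 / (4.5850 − 2.8074) = 187.893 ms/bit
  a = 883 − 187.893 × 2.8074 = 355.518 ms
Then RT(3) = 355.518 + 187.893 × log₂ 3 = 355.518 + 187.893 × 1.5850 ≈ 653.321 ms.

653.3 ms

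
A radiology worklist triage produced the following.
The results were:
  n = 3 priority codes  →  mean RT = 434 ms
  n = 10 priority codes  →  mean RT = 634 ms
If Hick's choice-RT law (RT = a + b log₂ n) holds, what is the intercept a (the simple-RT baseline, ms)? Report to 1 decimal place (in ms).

The slope on a log₂ axis is (634 − 434) / (3.3219 − 1.5850) = 115.143 ms/bit.
Intercept: a = 434 − 115.143·log₂(3) = 251.502 ms.

251.5 ms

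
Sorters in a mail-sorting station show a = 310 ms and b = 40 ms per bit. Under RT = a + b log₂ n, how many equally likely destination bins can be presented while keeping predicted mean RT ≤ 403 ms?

5

40·log₂ n ≤ 403 − 310 = 93, giving log₂ n ≤ 2.3250 and n ≤ 5.011. The largest whole number is 5.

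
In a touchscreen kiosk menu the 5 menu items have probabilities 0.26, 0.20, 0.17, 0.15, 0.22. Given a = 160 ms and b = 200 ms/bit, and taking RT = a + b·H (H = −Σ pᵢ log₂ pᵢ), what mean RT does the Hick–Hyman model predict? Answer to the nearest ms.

619 ms

H = 0.26·log₂(1/0.26) + 0.20·log₂(1/0.20) + 0.17·log₂(1/0.17) + 0.15·log₂(1/0.15) + 0.22·log₂(1/0.22) = 2.2954 bits.
RT = 160 + 200 × 2.2954 = 619.08 ms.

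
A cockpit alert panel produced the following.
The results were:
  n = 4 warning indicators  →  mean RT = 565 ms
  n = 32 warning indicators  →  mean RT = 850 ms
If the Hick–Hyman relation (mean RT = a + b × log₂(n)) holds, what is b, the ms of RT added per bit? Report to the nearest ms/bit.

95 ms/bit

b = (RT₂ − RT₁)/(log₂ n₂ − log₂ n₁) = (850 − 565)/(5 − 2) = 95 ms/bit.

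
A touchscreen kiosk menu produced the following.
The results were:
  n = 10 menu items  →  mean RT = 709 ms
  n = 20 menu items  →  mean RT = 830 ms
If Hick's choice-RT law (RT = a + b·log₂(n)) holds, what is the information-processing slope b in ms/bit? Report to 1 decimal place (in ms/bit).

Slope: b = (830 − 709) / (log₂ 20 − log₂ 10) = 121/1.0000 = 121.000 ms/bit.

121.0 ms/bit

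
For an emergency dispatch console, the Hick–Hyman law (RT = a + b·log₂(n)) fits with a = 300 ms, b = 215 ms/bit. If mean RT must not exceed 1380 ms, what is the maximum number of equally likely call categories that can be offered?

32

215·log₂ n ≤ 1380 − 300 = 1080, giving log₂ n ≤ 5.0233 and n ≤ 32.520. The largest whole number is 32.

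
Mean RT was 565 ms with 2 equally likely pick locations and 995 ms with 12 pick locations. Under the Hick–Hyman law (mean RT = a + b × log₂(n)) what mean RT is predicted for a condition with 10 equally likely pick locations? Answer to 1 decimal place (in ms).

951.2 ms

RT is linear in log₂ n, so two points fix the line:
  b = (995 − 565) / (log₂ 12 − log₂ 2) = 430 / (3.5850 − 1) = 166.347 ms/bit
  a = 565 − 166.347 × 1 = 398.653 ms
Then RT(10) = 398.653 + 166.347 × log₂ 10 = 398.653 + 166.347 × 3.3219 ≈ 951.245 ms.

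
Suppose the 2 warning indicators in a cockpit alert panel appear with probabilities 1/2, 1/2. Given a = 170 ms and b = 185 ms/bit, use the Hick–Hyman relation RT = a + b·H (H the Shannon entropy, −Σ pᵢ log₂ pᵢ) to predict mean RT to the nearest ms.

Each term −pᵢ log₂ pᵢ: 0.5·1 + 0.5·1; summed, H = 1.000 bits.
Mean RT = a + bH = 170 + 185·1.000 = 355.00 ms.

355 ms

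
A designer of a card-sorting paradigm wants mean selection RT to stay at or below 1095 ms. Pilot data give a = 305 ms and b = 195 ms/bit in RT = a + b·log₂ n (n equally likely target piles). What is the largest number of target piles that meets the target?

16

Set 305 + 195·log₂ n ≤ 1095 → log₂ n ≤ (1095 − 305)/195 = 4.0513.
So n ≤ 2^4.0513 = 16.579; the largest integer n is 16.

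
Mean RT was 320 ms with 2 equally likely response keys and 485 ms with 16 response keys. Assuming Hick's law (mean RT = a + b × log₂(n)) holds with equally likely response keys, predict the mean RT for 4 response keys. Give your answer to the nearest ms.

375 ms

Solve the two-equation system in a and b:
  b = (485 − 320) / (log₂ 16 − log₂ 2) = 165 / (4 − 1) = 55 ms/bit
  a = 320 − 55 × 1 = 265 ms
Then RT(4) = 265 + 55 × log₂ 4 = 265 + 55 × 2 ≈ 375.000 ms.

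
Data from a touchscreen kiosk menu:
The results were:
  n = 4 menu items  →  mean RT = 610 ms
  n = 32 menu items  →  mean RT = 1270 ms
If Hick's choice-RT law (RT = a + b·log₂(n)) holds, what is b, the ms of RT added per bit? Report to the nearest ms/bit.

Slope: b = (1270 − 610) / (log₂ 32 − log₂ 4) = 660/3.0000 = 220 ms/bit.

220 ms/bit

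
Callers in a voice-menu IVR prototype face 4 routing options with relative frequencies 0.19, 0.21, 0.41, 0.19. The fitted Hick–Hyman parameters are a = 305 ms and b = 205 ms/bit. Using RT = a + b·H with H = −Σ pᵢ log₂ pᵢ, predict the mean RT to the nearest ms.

H = 0.19·log₂(1/0.19) + 0.21·log₂(1/0.21) + 0.41·log₂(1/0.41) + 0.19·log₂(1/0.19) = 1.9107 bits.
RT = 305 + 205 × 1.9107 = 696.69 ms.

697 ms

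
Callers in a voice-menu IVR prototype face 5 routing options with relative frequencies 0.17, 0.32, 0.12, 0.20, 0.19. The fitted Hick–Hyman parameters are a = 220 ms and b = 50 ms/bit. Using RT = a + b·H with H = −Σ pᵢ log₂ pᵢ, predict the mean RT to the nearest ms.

H = 0.17·log₂(1/0.17) + 0.32·log₂(1/0.32) + 0.12·log₂(1/0.12) + 0.20·log₂(1/0.20) + 0.19·log₂(1/0.19) = 2.2473 bits.
RT = 220 + 50 × 2.2473 = 332.37 ms.

332 ms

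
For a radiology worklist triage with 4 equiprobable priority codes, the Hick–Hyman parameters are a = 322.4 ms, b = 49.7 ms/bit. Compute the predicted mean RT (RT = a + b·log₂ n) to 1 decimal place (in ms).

421.8 ms

log₂(4) = 2 bits, so RT = 322.4 + 49.7 × 2 ≈ 421.800 ms.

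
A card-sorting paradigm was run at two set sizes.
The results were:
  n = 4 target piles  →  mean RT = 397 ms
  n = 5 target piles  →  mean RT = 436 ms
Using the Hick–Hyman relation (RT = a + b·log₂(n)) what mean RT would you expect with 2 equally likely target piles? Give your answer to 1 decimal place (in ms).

Solve the two-equation system in a and b:
  b = (436 − 397) / (log₂ 5 − log₂ 4) = 39 / (2.3219 − 2) = 121.145 ms/bit
  a = 397 − 121.145 × 2 = 154.710 ms
Then RT(2) = 154.710 + 121.145 × log₂ 2 = 154.710 + 121.145 × 1 ≈ 275.855 ms.

275.9 ms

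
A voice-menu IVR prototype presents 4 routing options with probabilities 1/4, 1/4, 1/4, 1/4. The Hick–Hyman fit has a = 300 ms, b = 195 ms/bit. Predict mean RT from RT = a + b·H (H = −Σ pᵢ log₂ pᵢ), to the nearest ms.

690 ms

Each term −pᵢ log₂ pᵢ: 0.25·2 + 0.25·2 + 0.25·2 + 0.25·2; summed, H = 2.000 bits.
Mean RT = a + bH = 300 + 195·2.000 = 690.00 ms.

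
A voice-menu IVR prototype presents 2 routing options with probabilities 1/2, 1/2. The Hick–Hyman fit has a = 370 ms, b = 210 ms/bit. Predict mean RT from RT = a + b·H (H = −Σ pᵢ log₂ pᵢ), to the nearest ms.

H = −Σ pᵢ log₂ pᵢ = 0.5·1 + 0.5·1 = 1.000 bits.
RT = 370 + 210 × 1.000 = 580.00 ms.

580 ms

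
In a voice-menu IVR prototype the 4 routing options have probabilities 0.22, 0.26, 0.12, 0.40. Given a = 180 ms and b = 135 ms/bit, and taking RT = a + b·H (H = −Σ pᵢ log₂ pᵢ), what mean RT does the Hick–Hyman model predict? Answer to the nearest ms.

434 ms

H = 0.22·log₂(1/0.22) + 0.26·log₂(1/0.26) + 0.12·log₂(1/0.12) + 0.40·log₂(1/0.40) = 1.8817 bits.
RT = 180 + 135 × 1.8817 = 434.03 ms.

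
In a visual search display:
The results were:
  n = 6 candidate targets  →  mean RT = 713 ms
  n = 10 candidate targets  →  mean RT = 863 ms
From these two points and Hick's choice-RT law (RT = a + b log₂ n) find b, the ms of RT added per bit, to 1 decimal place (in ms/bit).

203.5 ms/bit

Slope: b = (863 − 713) / (log₂ 10 − log₂ 6) = 150/0.7370 = 203.537 ms/bit.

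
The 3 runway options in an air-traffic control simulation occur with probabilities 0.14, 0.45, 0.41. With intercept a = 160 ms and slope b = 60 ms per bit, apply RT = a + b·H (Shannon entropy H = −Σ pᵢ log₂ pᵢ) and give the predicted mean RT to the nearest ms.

247 ms

H = 0.14·log₂(1/0.14) + 0.45·log₂(1/0.45) + 0.41·log₂(1/0.41) = 1.4429 bits.
RT = 160 + 60 × 1.4429 = 246.57 ms.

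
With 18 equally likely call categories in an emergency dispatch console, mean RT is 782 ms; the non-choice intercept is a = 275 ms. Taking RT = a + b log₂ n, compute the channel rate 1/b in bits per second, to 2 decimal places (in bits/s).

Choice component = 782 − 275 = 507 ms over log₂(18) = 4.1699 bits.
b = 507 / 4.1699 = 121.585 ms/bit, so 1/b = 8.225 bits/s.

8.22 bits/s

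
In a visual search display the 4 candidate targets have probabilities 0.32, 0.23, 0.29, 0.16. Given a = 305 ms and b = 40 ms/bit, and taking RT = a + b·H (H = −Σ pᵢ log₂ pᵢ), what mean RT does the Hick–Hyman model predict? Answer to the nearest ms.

Entropy contributions −pᵢ log₂ pᵢ: 0.5260, 0.4877, 0.5179, 0.4230; sum H = 1.9546 bits.
RT = a + bH = 305 + 40·1.9546 = 383.18 ms.

383 ms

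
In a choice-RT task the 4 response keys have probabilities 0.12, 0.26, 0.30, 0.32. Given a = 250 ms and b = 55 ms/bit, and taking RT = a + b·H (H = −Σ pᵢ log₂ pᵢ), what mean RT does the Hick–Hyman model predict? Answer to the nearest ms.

H = 0.12·log₂(1/0.12) + 0.26·log₂(1/0.26) + 0.30·log₂(1/0.30) + 0.32·log₂(1/0.32) = 1.9195 bits.
RT = 250 + 55 × 1.9195 = 355.57 ms.

356 ms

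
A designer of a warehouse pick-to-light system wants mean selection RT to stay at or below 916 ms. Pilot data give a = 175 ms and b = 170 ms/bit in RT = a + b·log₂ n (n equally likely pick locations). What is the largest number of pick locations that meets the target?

20

Set 175 + 170·log₂ n ≤ 916 → log₂ n ≤ (916 − 175)/170 = 4.3588.
So n ≤ 2^4.3588 = 20.518; the largest integer n is 20.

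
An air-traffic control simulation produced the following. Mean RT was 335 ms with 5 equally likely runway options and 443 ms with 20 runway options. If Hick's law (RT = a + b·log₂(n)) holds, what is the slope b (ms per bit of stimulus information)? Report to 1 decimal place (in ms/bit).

The slope on a log₂ axis is (443 − 335) / (4.3219 − 2.3219) = 54.000 ms/bit.

54.0 ms/bit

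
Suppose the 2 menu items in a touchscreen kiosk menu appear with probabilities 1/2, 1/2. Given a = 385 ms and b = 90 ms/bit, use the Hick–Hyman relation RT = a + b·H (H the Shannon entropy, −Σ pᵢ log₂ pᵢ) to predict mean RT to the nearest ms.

Each term −pᵢ log₂ pᵢ: 0.5·1 + 0.5·1; summed, H = 1.000 bits.
Mean RT = a + bH = 385 + 90·1.000 = 475.00 ms.

475 ms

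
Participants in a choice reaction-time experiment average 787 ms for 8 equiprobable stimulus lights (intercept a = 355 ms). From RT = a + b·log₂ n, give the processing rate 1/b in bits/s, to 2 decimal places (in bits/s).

Choice component = 787 − 355 = 432 ms over log₂(8) = 3 bits.
b = 432 / 3 = 144.000 ms/bit, so 1/b = 6.944 bits/s.

6.94 bits/s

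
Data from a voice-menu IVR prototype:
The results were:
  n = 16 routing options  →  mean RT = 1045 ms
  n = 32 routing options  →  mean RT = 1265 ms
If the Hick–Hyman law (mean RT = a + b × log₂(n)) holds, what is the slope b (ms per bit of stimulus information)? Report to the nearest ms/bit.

220 ms/bit

The slope on a log₂ axis is (1265 − 1045) / (5 − 4) = 220 ms/bit.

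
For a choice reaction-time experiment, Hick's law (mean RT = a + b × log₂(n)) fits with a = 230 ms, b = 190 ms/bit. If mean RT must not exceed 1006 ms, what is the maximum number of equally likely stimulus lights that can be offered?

16

Information budget: (1006 − 230)/190 = 4.0842 bits, so n ≤ 2^4.0842 = 16.962 → at most 16.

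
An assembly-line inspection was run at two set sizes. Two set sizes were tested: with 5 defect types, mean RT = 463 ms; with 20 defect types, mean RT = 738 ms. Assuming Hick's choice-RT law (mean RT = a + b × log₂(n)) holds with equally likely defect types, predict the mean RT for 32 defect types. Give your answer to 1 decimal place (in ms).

831.2 ms

Solve the two-equation system in a and b:
  b = (738 − 463) / (log₂ 20 − log₂ 5) = 275 / (4.3219 − 2.3219) = 137.500 ms/bit
  a = 463 − 137.500 × 2.3219 = 143.735 ms
Then RT(32) = 143.735 + 137.500 × log₂ 32 = 143.735 + 137.500 × 5 ≈ 831.235 ms.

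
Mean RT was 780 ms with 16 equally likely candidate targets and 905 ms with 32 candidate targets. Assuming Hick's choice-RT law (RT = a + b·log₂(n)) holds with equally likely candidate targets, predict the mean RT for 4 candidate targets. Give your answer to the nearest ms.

Fit slope and intercept:
  b = (905 − 780) / (log₂ 32 − log₂ 16) = 125 / (5 − 4) = 125 ms/bit
  a = 780 − 125 × 4 = 280 ms
Then RT(4) = 280 + 125 × log₂ 4 = 280 + 125 × 2 ≈ 530.000 ms.

530 ms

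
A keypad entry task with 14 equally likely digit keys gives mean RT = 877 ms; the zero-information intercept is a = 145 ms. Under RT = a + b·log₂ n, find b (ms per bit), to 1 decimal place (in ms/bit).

192.3 ms/bit

b = (877 − 145) / log₂(14) = 732 / 3.8074 = 192.259 ms/bit.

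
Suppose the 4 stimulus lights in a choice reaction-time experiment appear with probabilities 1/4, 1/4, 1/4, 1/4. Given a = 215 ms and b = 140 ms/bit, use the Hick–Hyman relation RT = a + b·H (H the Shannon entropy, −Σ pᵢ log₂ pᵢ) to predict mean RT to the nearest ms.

H = −Σ pᵢ log₂ pᵢ = 0.25·2 + 0.25·2 + 0.25·2 + 0.25·2 = 2.000 bits.
RT = 215 + 140 × 2.000 = 495.00 ms.

495 ms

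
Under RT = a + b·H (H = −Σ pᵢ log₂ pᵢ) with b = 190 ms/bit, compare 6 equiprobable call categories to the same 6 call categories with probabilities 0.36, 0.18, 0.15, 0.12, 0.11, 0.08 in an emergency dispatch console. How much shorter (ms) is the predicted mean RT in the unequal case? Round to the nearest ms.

The RT saving is b·ΔH. Equiprobable H₀ = log₂(6) = 2.5850 bits; with the given probabilities H = 2.3953 bits.
b·(H₀ − H) = 190 × (2.5850 − 2.3953) = 36.03 ms.

36 ms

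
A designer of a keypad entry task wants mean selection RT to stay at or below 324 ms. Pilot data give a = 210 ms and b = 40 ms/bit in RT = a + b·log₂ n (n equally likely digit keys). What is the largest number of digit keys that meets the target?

7

40·log₂ n ≤ 324 − 210 = 114, giving log₂ n ≤ 2.8500 and n ≤ 7.210. The largest whole number is 7.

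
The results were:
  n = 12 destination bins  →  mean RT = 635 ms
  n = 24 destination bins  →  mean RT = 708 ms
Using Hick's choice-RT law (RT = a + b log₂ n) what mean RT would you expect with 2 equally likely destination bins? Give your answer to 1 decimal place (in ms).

446.3 ms

With log₂ n on the abscissa the relation is linear; from the two conditions:
  b = (708 − 635) / (log₂ 24 − log₂ 12) = 73 / (4.5850 − 3.5850) = 73.000 ms/bit
  a = 635 − 73.000 × 3.5850 = 373.298 ms
Then RT(2) = 373.298 + 73.000 × log₂ 2 = 373.298 + 73.000 × 1 ≈ 446.298 ms.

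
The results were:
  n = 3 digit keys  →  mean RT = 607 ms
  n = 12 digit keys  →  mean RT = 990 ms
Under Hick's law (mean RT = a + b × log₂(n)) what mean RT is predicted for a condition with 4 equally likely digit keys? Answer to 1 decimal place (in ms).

686.5 ms

Fit slope and intercept:
  b = (990 − 607) / (log₂ 12 − log₂ 3) = 383 / (3.5850 − 1.5850) = 191.500 ms/bit
  a = 607 − 191.500 × 1.5850 = 303.480 ms
Then RT(4) = 303.480 + 191.500 × log₂ 4 = 303.480 + 191.500 × 2 ≈ 686.480 ms.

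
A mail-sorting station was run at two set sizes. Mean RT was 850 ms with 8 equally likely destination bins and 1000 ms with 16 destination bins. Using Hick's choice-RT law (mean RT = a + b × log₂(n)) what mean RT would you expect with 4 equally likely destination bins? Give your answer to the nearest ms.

Solve the two-equation system in a and b:
  b = (1000 − 850) / (log₂ 16 − log₂ 8) = 150 / (4 − 3) = 150 ms/bit
  a = 850 − 150 × 3 = 400 ms
Then RT(4) = 400 + 150 × log₂ 4 = 400 + 150 × 2 ≈ 700.000 ms.

700 ms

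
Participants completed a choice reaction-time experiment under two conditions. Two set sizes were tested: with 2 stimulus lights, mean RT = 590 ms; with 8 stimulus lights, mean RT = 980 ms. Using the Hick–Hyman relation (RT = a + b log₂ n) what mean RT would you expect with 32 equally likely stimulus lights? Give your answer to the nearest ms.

Solve the two-equation system in a and b:
  b = (980 − 590) / (log₂ 8 − log₂ 2) = 390 / (3 − 1) = 195 ms/bit
  a = 590 − 195 × 1 = 395 ms
Then RT(32) = 395 + 195 × log₂ 32 = 395 + 195 × 5 ≈ 1370.000 ms.

1370 ms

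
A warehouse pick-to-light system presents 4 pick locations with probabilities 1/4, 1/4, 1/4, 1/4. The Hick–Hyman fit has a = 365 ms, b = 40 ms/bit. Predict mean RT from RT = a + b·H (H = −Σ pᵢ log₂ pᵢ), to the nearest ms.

445 ms

Each term −pᵢ log₂ pᵢ: 0.25·2 + 0.25·2 + 0.25·2 + 0.25·2; summed, H = 2.000 bits.
Mean RT = a + bH = 365 + 40·2.000 = 445.00 ms.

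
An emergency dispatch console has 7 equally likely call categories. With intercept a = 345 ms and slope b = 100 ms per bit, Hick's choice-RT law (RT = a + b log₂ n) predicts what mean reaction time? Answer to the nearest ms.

log₂(7) = 2.8074 bits, so RT = 345 + 100 × 2.8074 ≈ 625.735 ms.

626 ms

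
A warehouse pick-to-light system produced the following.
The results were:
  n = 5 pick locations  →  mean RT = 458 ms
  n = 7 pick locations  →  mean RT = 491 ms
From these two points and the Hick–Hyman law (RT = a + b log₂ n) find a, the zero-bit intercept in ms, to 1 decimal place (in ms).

300.2 ms

Slope: b = (491 − 458) / (log₂ 7 − log₂ 5) = 33/0.4854 = 67.981 ms/bit.
a = RT₁ − b·log₂ n₁ = 458 − 67.981 × 2.3219 = 300.152 ms.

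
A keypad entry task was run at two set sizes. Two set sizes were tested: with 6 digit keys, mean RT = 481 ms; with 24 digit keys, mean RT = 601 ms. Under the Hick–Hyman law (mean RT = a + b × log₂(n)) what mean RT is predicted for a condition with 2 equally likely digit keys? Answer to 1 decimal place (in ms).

Fit slope and intercept:
  b = (601 − 481) / (log₂ 24 − log₂ 6) = 120 / (4.5850 − 2.5850) = 60.000 ms/bit
  a = 481 − 60.000 × 2.5850 = 325.902 ms
Then RT(2) = 325.902 + 60.000 × log₂ 2 = 325.902 + 60.000 × 1 ≈ 385.902 ms.

385.9 ms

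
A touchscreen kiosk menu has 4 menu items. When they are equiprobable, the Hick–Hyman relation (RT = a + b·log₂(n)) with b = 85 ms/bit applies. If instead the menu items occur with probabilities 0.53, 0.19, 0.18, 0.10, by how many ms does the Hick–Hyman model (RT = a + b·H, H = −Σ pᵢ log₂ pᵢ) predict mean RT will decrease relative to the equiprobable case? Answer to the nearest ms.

24 ms

The RT saving is b·ΔH. Equiprobable H₀ = log₂(4) = 2.0000 bits; with the given probabilities H = 1.7182 bits.
b·(H₀ − H) = 85 × (2.0000 − 1.7182) = 23.96 ms.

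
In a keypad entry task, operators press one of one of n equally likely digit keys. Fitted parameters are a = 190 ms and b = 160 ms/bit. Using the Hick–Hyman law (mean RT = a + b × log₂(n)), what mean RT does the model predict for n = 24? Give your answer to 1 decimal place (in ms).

923.6 ms

log₂(24) = 4.5850 bits, so RT = 190 + 160 × 4.5850 ≈ 923.594 ms.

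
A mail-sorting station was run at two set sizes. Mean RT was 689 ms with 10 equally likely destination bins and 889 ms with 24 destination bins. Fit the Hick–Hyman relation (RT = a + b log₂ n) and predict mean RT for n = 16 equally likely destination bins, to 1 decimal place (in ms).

Fit slope and intercept:
  b = (889 − 689) / (log₂ 24 − log₂ 10) = 200 / (4.5850 − 3.3219) = 158.349 ms/bit
  a = 689 − 158.349 × 3.3219 = 162.977 ms
Then RT(16) = 162.977 + 158.349 × log₂ 16 = 162.977 + 158.349 × 4 ≈ 796.372 ms.

796.4 ms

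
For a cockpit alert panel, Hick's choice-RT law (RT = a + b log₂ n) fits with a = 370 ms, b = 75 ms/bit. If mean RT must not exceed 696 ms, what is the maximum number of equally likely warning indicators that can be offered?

Information budget: (696 − 370)/75 = 4.3467 bits, so n ≤ 2^4.3467 = 20.346 → at most 20.

20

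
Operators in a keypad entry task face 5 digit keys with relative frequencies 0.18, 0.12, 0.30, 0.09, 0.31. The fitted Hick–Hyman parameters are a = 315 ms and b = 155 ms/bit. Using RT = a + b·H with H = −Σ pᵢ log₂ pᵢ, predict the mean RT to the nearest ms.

H = 0.18·log₂(1/0.18) + 0.12·log₂(1/0.12) + 0.30·log₂(1/0.30) + 0.09·log₂(1/0.09) + 0.31·log₂(1/0.31) = 2.1699 bits.
RT = 315 + 155 × 2.1699 = 651.34 ms.

651 ms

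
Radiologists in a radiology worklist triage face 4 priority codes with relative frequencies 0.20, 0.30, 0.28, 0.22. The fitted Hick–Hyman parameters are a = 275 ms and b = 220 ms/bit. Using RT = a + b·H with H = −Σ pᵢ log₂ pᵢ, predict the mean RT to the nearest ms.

H = 0.20·log₂(1/0.20) + 0.30·log₂(1/0.30) + 0.28·log₂(1/0.28) + 0.22·log₂(1/0.22) = 1.9803 bits.
RT = 275 + 220 × 1.9803 = 710.66 ms.

711 ms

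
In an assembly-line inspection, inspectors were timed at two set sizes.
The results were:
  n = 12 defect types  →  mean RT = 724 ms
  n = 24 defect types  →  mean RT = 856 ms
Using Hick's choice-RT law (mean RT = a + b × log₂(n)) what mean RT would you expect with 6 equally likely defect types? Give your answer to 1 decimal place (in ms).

592.0 ms

Fit slope and intercept:
  b = (856 − 724) / (log₂ 24 − log₂ 12) = 132 / (4.5850 − 3.5850) = 132.000 ms/bit
  a = 724 − 132.000 × 3.5850 = 250.785 ms
Then RT(6) = 250.785 + 132.000 × log₂ 6 = 250.785 + 132.000 × 2.5850 ≈ 592.000 ms.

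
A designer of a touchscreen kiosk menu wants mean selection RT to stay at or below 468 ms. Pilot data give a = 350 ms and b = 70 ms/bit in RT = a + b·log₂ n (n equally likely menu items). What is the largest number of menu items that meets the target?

3

Set 350 + 70·log₂ n ≤ 468 → log₂ n ≤ (468 − 350)/70 = 1.6857.
So n ≤ 2^1.6857 = 3.217; the largest integer n is 3.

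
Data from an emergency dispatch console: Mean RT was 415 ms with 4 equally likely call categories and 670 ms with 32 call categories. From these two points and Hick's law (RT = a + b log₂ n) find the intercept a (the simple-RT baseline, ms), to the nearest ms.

245 ms

b = (RT₂ − RT₁)/(log₂ n₂ − log₂ n₁) = (670 − 415)/(5 − 2) = 85 ms/bit.
a = RT₁ − b·log₂ n₁ = 415 − 85 × 2 = 245.000 ms.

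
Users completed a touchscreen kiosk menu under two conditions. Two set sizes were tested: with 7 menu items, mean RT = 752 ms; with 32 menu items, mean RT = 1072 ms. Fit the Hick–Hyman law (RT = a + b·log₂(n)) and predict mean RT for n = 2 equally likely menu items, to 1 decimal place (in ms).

Solve the two-equation system in a and b:
  b = (1072 − 752) / (log₂ 32 − log₂ 7) = 320 / (5 − 2.8074) = 145.942 ms/bit
  a = 752 − 145.942 × 2.8074 = 342.288 ms
Then RT(2) = 342.288 + 145.942 × log₂ 2 = 342.288 + 145.942 × 1 ≈ 488.230 ms.

488.2 ms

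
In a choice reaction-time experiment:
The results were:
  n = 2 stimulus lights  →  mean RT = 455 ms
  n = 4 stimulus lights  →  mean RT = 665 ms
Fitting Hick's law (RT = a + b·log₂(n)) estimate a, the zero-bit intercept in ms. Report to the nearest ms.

b = (RT₂ − RT₁)/(log₂ n₂ − log₂ n₁) = (665 − 455)/(2 − 1) = 210 ms/bit.
a = RT₁ − b·log₂ n₁ = 455 − 210 × 1 = 245.000 ms.

245 ms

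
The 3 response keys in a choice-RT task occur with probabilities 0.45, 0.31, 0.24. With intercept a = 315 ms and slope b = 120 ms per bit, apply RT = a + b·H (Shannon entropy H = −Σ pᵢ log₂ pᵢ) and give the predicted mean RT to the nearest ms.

Entropy contributions −pᵢ log₂ pᵢ: 0.5184, 0.5238, 0.4941; sum H = 1.5363 bits.
RT = a + bH = 315 + 120·1.5363 = 499.36 ms.

499 ms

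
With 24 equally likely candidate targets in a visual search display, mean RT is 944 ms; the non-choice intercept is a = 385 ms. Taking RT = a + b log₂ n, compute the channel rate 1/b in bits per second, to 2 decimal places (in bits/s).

b = (944 − 385)/log₂ 24 = 559/4.5850 = 121.920 ms per bit = 0.12192 s/bit; the reciprocal is 8.202 bits/s.

8.20 bits/s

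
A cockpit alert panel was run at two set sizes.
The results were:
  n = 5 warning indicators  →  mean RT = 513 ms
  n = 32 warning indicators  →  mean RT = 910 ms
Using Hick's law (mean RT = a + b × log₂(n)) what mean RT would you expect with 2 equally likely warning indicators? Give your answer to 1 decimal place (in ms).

RT is linear in log₂ n, so two points fix the line:
  b = (910 − 513) / (log₂ 32 − log₂ 5) = 397 / (5 − 2.3219) = 148.241 ms/bit
  a = 513 − 148.241 × 2.3219 = 168.795 ms
Then RT(2) = 168.795 + 148.241 × log₂ 2 = 168.795 + 148.241 × 1 ≈ 317.036 ms.

317.0 ms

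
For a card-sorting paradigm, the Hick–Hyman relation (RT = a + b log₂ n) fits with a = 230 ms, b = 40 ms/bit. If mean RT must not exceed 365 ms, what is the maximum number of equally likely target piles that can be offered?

Set 230 + 40·log₂ n ≤ 365 → log₂ n ≤ (365 − 230)/40 = 3.3750.
So n ≤ 2^3.3750 = 10.375; the largest integer n is 10.

10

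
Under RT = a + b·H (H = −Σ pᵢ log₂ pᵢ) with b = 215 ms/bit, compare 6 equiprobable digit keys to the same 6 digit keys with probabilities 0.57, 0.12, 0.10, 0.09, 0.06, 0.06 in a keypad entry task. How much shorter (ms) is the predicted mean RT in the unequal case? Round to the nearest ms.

134 ms

Equiprobable entropy H₀ = log₂ 6 = 2.5850 bits.
Skewed entropy H = −Σ pᵢ log₂ pᵢ = 1.9612 bits.
ΔRT = b·(H₀ − H) = 215 × 0.6237 = 134.10 ms.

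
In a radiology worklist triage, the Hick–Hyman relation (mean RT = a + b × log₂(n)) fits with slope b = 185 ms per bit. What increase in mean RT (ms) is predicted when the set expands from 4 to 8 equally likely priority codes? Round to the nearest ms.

The intercept a cancels: ΔRT = b·(log₂ n₂ − log₂ n₁) = b·log₂(n₂/n₁).
log₂(8) − log₂(4) = log₂(8/4) = log₂(2) = 1.
ΔRT = 185 × 1.0000 = 185.000 ms.

185 ms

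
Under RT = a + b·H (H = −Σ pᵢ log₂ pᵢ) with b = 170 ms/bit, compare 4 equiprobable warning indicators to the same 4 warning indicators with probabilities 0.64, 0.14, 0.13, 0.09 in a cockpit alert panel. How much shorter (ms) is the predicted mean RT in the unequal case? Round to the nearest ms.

84 ms

The RT saving is b·ΔH. Equiprobable H₀ = log₂(4) = 2.0000 bits; with the given probabilities H = 1.5045 bits.
b·(H₀ − H) = 170 × (2.0000 − 1.5045) = 84.24 ms.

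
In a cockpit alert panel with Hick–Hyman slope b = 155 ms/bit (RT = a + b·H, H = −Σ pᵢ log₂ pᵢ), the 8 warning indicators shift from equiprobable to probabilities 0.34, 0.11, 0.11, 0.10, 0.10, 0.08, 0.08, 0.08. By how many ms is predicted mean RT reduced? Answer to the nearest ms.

36 ms

Equiprobable entropy H₀ = log₂ 8 = 3.0000 bits.
Skewed entropy H = −Σ pᵢ log₂ pᵢ = 2.7687 bits.
ΔRT = b·(H₀ − H) = 155 × 0.2313 = 35.86 ms.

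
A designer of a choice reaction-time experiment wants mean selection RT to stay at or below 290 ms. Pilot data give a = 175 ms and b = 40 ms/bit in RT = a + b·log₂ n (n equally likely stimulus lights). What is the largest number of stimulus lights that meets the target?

7

Information budget: (290 − 175)/40 = 2.8750 bits, so n ≤ 2^2.8750 = 7.336 → at most 7.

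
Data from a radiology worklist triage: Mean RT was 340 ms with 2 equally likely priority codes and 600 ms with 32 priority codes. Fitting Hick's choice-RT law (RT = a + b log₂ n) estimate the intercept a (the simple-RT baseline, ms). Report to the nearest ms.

275 ms

b = (RT₂ − RT₁)/(log₂ n₂ − log₂ n₁) = (600 − 340)/(5 − 1) = 65 ms/bit.
a = RT₁ − b·log₂ n₁ = 340 − 65 × 1 = 275.000 ms.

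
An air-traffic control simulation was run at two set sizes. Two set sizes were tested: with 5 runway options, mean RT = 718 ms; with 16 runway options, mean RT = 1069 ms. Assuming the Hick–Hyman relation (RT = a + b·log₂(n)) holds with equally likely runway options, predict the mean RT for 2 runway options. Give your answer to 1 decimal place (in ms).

441.5 ms

With log₂ n on the abscissa the relation is linear; from the two conditions:
  b = (1069 − 718) / (log₂ 16 − log₂ 5) = 351 / (4 − 2.3219) = 209.169 ms/bit
  a = 718 − 209.169 × 2.3219 = 232.325 ms
Then RT(2) = 232.325 + 209.169 × log₂ 2 = 232.325 + 209.169 × 1 ≈ 441.494 ms.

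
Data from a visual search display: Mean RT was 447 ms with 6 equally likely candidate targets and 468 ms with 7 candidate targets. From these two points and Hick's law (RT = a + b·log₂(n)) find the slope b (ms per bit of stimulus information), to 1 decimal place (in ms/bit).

The slope on a log₂ axis is (468 − 447) / (2.8074 − 2.5850) = 94.428 ms/bit.

94.4 ms/bit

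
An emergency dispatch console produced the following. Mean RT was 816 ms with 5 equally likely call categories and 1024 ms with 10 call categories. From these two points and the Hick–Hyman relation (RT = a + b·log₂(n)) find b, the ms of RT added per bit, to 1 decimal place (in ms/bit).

The slope on a log₂ axis is (1024 − 816) / (3.3219 − 2.3219) = 208.000 ms/bit.

208.0 ms/bit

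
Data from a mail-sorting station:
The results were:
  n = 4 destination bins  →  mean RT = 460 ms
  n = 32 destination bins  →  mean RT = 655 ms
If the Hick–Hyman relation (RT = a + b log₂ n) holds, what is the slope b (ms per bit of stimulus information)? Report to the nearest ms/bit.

65 ms/bit

Slope: b = (655 − 460) / (log₂ 32 − log₂ 4) = 195/3.0000 = 65 ms/bit.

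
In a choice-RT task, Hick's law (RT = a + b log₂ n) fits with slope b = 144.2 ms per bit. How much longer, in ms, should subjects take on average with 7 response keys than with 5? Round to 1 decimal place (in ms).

Only the slope matters, since a is common to both: ΔRT = b·log₂(n₂/n₁).
log₂(7) − log₂(5) = 2.8074 − 2.3219 = 0.4854.
ΔRT = 144.2 × 0.4854 = 69.999 ms.

70.0 ms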